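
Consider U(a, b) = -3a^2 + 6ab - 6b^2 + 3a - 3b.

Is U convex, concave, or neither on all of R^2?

concave

U is quadratic, so its Hessian is the constant matrix H = [[-6, 6], [6, -12]].
det(H) = 36, tr(H) = -18.
det(H) > 0 and tr(H) < 0, so H is negative definite everywhere: concave.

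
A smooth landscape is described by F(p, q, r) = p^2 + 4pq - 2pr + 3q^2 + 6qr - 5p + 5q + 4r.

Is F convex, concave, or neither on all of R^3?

F is quadratic, so its Hessian is the constant matrix H = [[2, 4, -2], [4, 6, 6], [-2, 6, 0]].
Leading principal minors: 2, -4, -192.
Neither pattern holds ⇒ H is indefinite ⇒ neither convex nor concave.

neither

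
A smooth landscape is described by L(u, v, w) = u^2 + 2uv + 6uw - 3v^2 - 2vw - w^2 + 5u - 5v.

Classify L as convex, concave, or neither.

L is quadratic, so its Hessian is the constant matrix H = [[2, 2, 6], [2, -6, -2], [6, -2, -2]].
Leading principal minors: 2, -16, 192.
Neither pattern holds ⇒ H is indefinite ⇒ neither convex nor concave.

neither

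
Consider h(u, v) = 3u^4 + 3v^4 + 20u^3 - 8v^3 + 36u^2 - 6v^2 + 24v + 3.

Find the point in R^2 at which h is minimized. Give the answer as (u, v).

h(u,v) separates as P(u) + Q(v) + 3, so its minimum is min P + min Q + 3.
P'(u) = 12u(u + 2)(u + 3) vanishes at u ∈ {-3, -2, 0}; Q'(v) = 12(v - 2)(v - 1)(v + 1) vanishes at v ∈ {-1, 1, 2}.
Local minima of P (where P''>0): P(-3)=27, P(0)=0. Local minima of Q: Q(-1)=-19, Q(2)=8.
So the global minimum of h is P(0) + Q(-1) + 3 = 0 − 19 + 3 = -16, attained at (0, -1).

(0, -1)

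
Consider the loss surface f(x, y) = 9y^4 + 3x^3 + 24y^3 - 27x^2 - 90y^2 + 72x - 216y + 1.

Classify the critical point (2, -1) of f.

The mixed partial ∂²f/∂x∂y is 0, so the Hessian at any point is diag(f_xx, f_yy) = diag(18(x - 3), 36(3y^2 + 4y - 5)).
At (2, -1): H = diag(-18, -216).
Both eigenvalues are negative, so H is negative definite: a local maximum.

local maximum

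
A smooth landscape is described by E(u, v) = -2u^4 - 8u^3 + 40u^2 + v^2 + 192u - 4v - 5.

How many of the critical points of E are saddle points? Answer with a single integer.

2

E separates as a function of u plus a function of v, so ∇E=0 decouples.
∂E/∂u = -8(u - 3)(u + 2)(u + 4) = 0 at u ∈ {-4, -2, 3}; ∂E/∂v = 2(v - 2) = 0 at v ∈ {2}.
The Hessian is diagonal: diag(E_uu, E_vv). Second derivatives: E_uu(-4)=-112, E_uu(-2)=80, E_uu(3)=-280; E_vv(2)=2.
Saddle points occur where the two diagonal entries have opposite signs: (-4, 2), (3, 2). Count: 2.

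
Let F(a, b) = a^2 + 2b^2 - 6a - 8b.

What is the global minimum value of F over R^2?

-17

F(a,b) separates as P(a) + Q(b), so its minimum is min P + min Q.
P'(a) = 2a - 6 vanishes at a ∈ {3}; Q'(b) = 4b - 8 vanishes at b ∈ {2}.
Local minima of P (where P''>0): P(3)=-9. Local minima of Q: Q(2)=-8.
So the global minimum of F is P(3) + Q(2) = -9 − 8 = -17, attained at (3, 2).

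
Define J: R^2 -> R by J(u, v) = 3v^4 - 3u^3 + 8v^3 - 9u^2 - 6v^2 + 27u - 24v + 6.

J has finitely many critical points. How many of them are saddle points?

3

J separates as a function of u plus a function of v, so ∇J=0 decouples.
∂J/∂u = -9(u - 1)(u + 3) = 0 at u ∈ {-3, 1}; ∂J/∂v = 12(v - 1)(v + 1)(v + 2) = 0 at v ∈ {-2, -1, 1}.
The Hessian is diagonal: diag(J_uu, J_vv). Second derivatives: J_uu(-3)=36, J_uu(1)=-36; J_vv(-2)=36, J_vv(-1)=-24, J_vv(1)=72.
Saddle points occur where the two diagonal entries have opposite signs: (-3, -1), (1, -2), (1, 1). Count: 3.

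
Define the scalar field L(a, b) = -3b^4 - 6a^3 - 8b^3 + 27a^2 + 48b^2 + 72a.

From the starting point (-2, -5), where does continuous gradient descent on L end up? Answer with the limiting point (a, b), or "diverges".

diverges

L is separable, so gradient descent decouples: a follows -∂L/∂a, b follows -∂L/∂b.
∂L/∂a = -18(a - 4)(a + 1); at a=-2 this is -108, so a increases.
∂L/∂b = -12b(b - 2)(b + 4); at b=-5 this is 420, so b decreases.
The b-coordinate has no critical point in that direction and runs off to infinity.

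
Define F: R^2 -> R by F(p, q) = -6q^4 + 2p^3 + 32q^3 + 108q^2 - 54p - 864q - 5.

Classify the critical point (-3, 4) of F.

The mixed partial ∂²F/∂p∂q is 0, so the Hessian at any point is diag(F_pp, F_qq) = diag(12p, 24(-3q^2 + 8q + 9)).
At (-3, 4): H = diag(-36, -168).
Both eigenvalues are negative, so H is negative definite: a local maximum.

local maximum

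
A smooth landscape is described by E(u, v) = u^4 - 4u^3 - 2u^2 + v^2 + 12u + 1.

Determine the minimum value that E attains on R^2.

E(u,v) separates as P(u) + Q(v) + 1, so its minimum is min P + min Q + 1.
P'(u) = 4(u - 3)(u - 1)(u + 1) vanishes at u ∈ {-1, 1, 3}; Q'(v) = 2v vanishes at v ∈ {0}.
Local minima of P (where P''>0): P(-1)=-9, P(3)=-9. Local minima of Q: Q(0)=0.
So the global minimum of E is P(-1) + Q(0) + 1 = -9 + 0 + 1 = -8, attained at (-1, 0).

-8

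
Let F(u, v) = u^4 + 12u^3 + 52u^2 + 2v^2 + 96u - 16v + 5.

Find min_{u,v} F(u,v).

-91

F(u,v) separates as P(u) + Q(v) + 5, so its minimum is min P + min Q + 5.
P'(u) = 4(u + 2)(u + 3)(u + 4) vanishes at u ∈ {-4, -3, -2}; Q'(v) = 4v - 16 vanishes at v ∈ {4}.
Local minima of P (where P''>0): P(-4)=-64, P(-2)=-64. Local minima of Q: Q(4)=-32.
So the global minimum of F is P(-4) + Q(4) + 5 = -64 − 32 + 5 = -91, attained at (-4, 4).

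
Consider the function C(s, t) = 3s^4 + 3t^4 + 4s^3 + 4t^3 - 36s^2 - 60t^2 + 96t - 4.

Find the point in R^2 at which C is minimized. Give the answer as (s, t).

C(s,t) separates as P(s) + Q(t) − 4, so its minimum is min P + min Q − 4.
P'(s) = 12s(s - 2)(s + 3) vanishes at s ∈ {-3, 0, 2}; Q'(t) = 12(t - 2)(t - 1)(t + 4) vanishes at t ∈ {-4, 1, 2}.
Local minima of P (where P''>0): P(-3)=-189, P(2)=-64. Local minima of Q: Q(-4)=-832, Q(2)=32.
So the global minimum of C is P(-3) + Q(-4) − 4 = -189 − 832 − 4 = -1025, attained at (-3, -4).

(-3, -4)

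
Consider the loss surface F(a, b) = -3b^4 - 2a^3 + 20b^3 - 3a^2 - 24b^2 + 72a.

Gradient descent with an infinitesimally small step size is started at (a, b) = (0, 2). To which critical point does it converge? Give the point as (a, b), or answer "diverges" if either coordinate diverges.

F is separable, so gradient descent decouples: a follows -∂F/∂a, b follows -∂F/∂b.
∂F/∂a = -6(a - 3)(a + 4); at a=0 this is 72, so a decreases.
∂F/∂b = -12b(b - 4)(b - 1); at b=2 this is 48, so b decreases.
a converges to its nearest critical value -4 (a local min of the a-part); b converges to 1. The iterate converges to (-4, 1).

(-4, 1)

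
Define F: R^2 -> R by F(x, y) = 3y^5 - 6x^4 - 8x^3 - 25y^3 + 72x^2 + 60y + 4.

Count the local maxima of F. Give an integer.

4

F separates as a function of x plus a function of y, so ∇F=0 decouples.
∂F/∂x = -24x(x - 2)(x + 3) = 0 at x ∈ {-3, 0, 2}; ∂F/∂y = 15(y - 2)(y - 1)(y + 1)(y + 2) = 0 at y ∈ {-2, -1, 1, 2}.
The Hessian is diagonal: diag(F_xx, F_yy). Second derivatives: F_xx(-3)=-360, F_xx(0)=144, F_xx(2)=-240; F_yy(-2)=-180, F_yy(-1)=90, F_yy(1)=-90, F_yy(2)=180.
Local maxima occur where both diagonal entries negative: (-3, -2), (-3, 1), (2, -2), (2, 1). Count: 4.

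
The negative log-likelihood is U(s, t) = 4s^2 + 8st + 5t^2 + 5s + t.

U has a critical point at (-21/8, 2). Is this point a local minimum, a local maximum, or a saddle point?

The Hessian of U is constant: H = [[8, 8], [8, 10]].
det(H) = 8·10 − 8² = 16.
det(H) > 0 and tr(H) = 18 > 0, so H is positive definite and the point is a local minimum.

local minimum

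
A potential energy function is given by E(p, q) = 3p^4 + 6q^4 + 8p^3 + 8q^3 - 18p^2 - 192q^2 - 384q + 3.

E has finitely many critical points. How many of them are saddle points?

E separates as a function of p plus a function of q, so ∇E=0 decouples.
∂E/∂p = 12p(p - 1)(p + 3) = 0 at p ∈ {-3, 0, 1}; ∂E/∂q = 24(q - 4)(q + 1)(q + 4) = 0 at q ∈ {-4, -1, 4}.
The Hessian is diagonal: diag(E_pp, E_qq). Second derivatives: E_pp(-3)=144, E_pp(0)=-36, E_pp(1)=48; E_qq(-4)=576, E_qq(-1)=-360, E_qq(4)=960.
Saddle points occur where the two diagonal entries have opposite signs: (-3, -1), (0, -4), (0, 4), (1, -1). Count: 4.

4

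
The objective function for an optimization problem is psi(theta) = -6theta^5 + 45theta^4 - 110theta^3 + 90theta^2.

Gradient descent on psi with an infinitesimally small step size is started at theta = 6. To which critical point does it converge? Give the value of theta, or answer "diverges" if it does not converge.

psi'(theta) = -30theta(theta - 3)(theta - 2)(theta - 1), so psi'(6) = -10800.
Gradient descent moves in the -psi' direction, i.e. theta is increasing.
There is no critical point above theta=6, and psi' keeps the same sign, so the iterate runs off to +∞.

diverges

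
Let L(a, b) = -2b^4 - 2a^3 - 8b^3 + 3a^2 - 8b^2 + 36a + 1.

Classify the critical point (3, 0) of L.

local maximum

The mixed partial ∂²L/∂a∂b is 0, so the Hessian at any point is diag(L_aa, L_bb) = diag(6(-2a + 1), -8(3b^2 + 6b + 2)).
At (3, 0): H = diag(-30, -16).
Both eigenvalues are negative, so H is negative definite: a local maximum.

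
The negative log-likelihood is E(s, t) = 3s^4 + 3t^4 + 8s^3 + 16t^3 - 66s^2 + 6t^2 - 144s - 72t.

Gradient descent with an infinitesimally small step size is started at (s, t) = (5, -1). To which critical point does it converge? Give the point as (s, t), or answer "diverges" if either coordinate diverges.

(3, 1)

E is separable, so gradient descent decouples: s follows -∂E/∂s, t follows -∂E/∂t.
∂E/∂s = 12(s - 3)(s + 1)(s + 4); at s=5 this is 1296, so s decreases.
∂E/∂t = 12(t - 1)(t + 2)(t + 3); at t=-1 this is -48, so t increases.
s converges to its nearest critical value 3 (a local min of the s-part); t converges to 1. The iterate converges to (3, 1).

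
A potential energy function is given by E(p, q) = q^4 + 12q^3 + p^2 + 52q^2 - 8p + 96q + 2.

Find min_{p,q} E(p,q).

-78

E(p,q) separates as A(p) + B(q) + 2, so its minimum is min A + min B + 2.
A'(p) = 2p - 8 vanishes at p ∈ {4}; B'(q) = 4(q + 2)(q + 3)(q + 4) vanishes at q ∈ {-4, -3, -2}.
Local minima of A (where A''>0): A(4)=-16. Local minima of B: B(-4)=-64, B(-2)=-64.
So the global minimum of E is A(4) + B(-4) + 2 = -16 − 64 + 2 = -78, attained at (4, -4).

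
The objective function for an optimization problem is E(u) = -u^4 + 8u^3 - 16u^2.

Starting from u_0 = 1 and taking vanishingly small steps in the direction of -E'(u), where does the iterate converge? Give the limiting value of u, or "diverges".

2

E'(u) = -4u(u - 4)(u - 2), so E'(1) = -12.
Gradient descent moves in the -E' direction, i.e. u is increasing.
The nearest critical point in that direction is u = 2, where E'' = 16 > 0 (a local minimum). The iterate converges there.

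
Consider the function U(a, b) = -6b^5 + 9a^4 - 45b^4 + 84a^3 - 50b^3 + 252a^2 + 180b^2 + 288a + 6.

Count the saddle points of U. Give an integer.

6

U separates as a function of a plus a function of b, so ∇U=0 decouples.
∂U/∂a = 36(a + 1)(a + 2)(a + 4) = 0 at a ∈ {-4, -2, -1}; ∂U/∂b = -30b(b - 1)(b + 3)(b + 4) = 0 at b ∈ {-4, -3, 0, 1}.
The Hessian is diagonal: diag(U_aa, U_bb). Second derivatives: U_aa(-4)=216, U_aa(-2)=-72, U_aa(-1)=108; U_bb(-4)=600, U_bb(-3)=-360, U_bb(0)=360, U_bb(1)=-600.
Saddle points occur where the two diagonal entries have opposite signs: (-4, -3), (-4, 1), (-2, -4), (-2, 0), (-1, -3), (-1, 1). Count: 6.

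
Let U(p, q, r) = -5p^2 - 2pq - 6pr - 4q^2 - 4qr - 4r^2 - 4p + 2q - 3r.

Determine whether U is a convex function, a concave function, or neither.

U is quadratic, so its Hessian is the constant matrix H = [[-10, -2, -6], [-2, -8, -4], [-6, -4, -8]].
Leading principal minors: -10, 76, -256.
Signs alternate −, +, − ⇒ H ≺ 0 ⇒ concave.

concave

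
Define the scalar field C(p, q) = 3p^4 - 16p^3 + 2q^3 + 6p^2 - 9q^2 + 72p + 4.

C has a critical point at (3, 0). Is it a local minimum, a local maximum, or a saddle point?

saddle point

The mixed partial ∂²C/∂p∂q is 0, so the Hessian at any point is diag(C_pp, C_qq) = diag(12(3p^2 - 8p + 1), 6(2q - 3)).
At (3, 0): H = diag(48, -18).
The eigenvalues have opposite signs, so H is indefinite: a saddle point.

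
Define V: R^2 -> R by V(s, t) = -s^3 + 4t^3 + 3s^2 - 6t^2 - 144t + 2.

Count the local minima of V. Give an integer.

1

V separates as a function of s plus a function of t, so ∇V=0 decouples.
∂V/∂s = -3s(s - 2) = 0 at s ∈ {0, 2}; ∂V/∂t = 12(t - 4)(t + 3) = 0 at t ∈ {-3, 4}.
The Hessian is diagonal: diag(V_ss, V_tt). Second derivatives: V_ss(0)=6, V_ss(2)=-6; V_tt(-3)=-84, V_tt(4)=84.
Local minima occur where both diagonal entries positive: (0, 4). Count: 1.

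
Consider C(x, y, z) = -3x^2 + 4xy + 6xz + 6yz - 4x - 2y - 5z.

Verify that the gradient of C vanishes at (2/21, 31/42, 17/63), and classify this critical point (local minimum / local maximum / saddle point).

saddle point

∇C = (-6x + 4y + 6z - 4, 4x + 6z - 2, 6x + 6y - 5); substituting (2/21, 31/42, 17/63) gives ∇C = (0, 0, 0), so (2/21, 31/42, 17/63) is indeed a critical point.
The Hessian is constant: H = [[-6, 4, 6], [4, 0, 6], [6, 6, 0]].
Leading principal minors: Δ₁ = -6, Δ₂ = -16, Δ₃ = 504.
The minors fit neither the all-positive nor the alternating-sign pattern, so H is indefinite: a saddle point.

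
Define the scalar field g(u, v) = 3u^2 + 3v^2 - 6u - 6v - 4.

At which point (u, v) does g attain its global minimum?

g(u,v) separates as P(u) + Q(v) − 4, so its minimum is min P + min Q − 4.
P'(u) = 6u - 6 vanishes at u ∈ {1}; Q'(v) = 6v - 6 vanishes at v ∈ {1}.
Local minima of P (where P''>0): P(1)=-3. Local minima of Q: Q(1)=-3.
So the global minimum of g is P(1) + Q(1) − 4 = -3 − 3 − 4 = -10, attained at (1, 1).

(1, 1)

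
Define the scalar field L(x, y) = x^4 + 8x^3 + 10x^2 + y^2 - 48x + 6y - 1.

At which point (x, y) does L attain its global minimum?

L(x,y) separates as P(x) + Q(y) − 1, so its minimum is min P + min Q − 1.
P'(x) = 4(x - 1)(x + 3)(x + 4) vanishes at x ∈ {-4, -3, 1}; Q'(y) = 2y + 6 vanishes at y ∈ {-3}.
Local minima of P (where P''>0): P(-4)=96, P(1)=-29. Local minima of Q: Q(-3)=-9.
So the global minimum of L is P(1) + Q(-3) − 1 = -29 − 9 − 1 = -39, attained at (1, -3).

(1, -3)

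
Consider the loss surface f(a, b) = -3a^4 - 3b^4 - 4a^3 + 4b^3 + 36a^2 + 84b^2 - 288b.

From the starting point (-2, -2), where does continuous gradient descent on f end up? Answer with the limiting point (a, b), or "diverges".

f is separable, so gradient descent decouples: a follows -∂f/∂a, b follows -∂f/∂b.
∂f/∂a = -12a(a - 2)(a + 3); at a=-2 this is -96, so a increases.
∂f/∂b = -12(b - 3)(b - 2)(b + 4); at b=-2 this is -480, so b increases.
a converges to its nearest critical value 0 (a local min of the a-part); b converges to 2. The iterate converges to (0, 2).

(0, 2)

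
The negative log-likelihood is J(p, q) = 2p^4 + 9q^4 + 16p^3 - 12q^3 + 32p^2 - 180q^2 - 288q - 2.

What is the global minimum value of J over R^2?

J(p,q) separates as A(p) + B(q) − 2, so its minimum is min A + min B − 2.
A'(p) = 8p(p + 2)(p + 4) vanishes at p ∈ {-4, -2, 0}; B'(q) = 36(q - 4)(q + 1)(q + 2) vanishes at q ∈ {-2, -1, 4}.
Local minima of A (where A''>0): A(-4)=0, A(0)=0. Local minima of B: B(-2)=96, B(4)=-2496.
So the global minimum of J is A(-4) + B(4) − 2 = 0 − 2496 − 2 = -2498, attained at (-4, 4).

-2498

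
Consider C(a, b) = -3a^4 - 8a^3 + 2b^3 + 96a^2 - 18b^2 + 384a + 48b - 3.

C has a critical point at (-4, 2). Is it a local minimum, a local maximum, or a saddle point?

The mixed partial ∂²C/∂a∂b is 0, so the Hessian at any point is diag(C_aa, C_bb) = diag(12(-3a^2 - 4a + 16), 12(b - 3)).
At (-4, 2): H = diag(-192, -12).
Both eigenvalues are negative, so H is negative definite: a local maximum.

local maximum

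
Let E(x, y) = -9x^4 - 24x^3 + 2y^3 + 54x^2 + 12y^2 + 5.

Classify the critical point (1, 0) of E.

saddle point

The mixed partial ∂²E/∂x∂y is 0, so the Hessian at any point is diag(E_xx, E_yy) = diag(36(-3x^2 - 4x + 3), 12(y + 2)).
At (1, 0): H = diag(-144, 24).
The eigenvalues have opposite signs, so H is indefinite: a saddle point.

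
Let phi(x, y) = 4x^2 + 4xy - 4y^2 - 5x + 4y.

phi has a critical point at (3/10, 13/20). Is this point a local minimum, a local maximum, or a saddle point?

saddle point

The Hessian of phi is constant: H = [[8, 4], [4, -8]].
det(H) = 8·(-8) − 4² = -80.
Since det(H) < 0, H is indefinite and the critical point is a saddle point.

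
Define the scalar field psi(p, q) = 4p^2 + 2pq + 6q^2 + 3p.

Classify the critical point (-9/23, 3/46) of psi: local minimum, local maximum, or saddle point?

The Hessian of psi is constant: H = [[8, 2], [2, 12]].
det(H) = 8·12 − 2² = 92.
det(H) > 0 and tr(H) = 20 > 0, so H is positive definite and the point is a local minimum.

local minimum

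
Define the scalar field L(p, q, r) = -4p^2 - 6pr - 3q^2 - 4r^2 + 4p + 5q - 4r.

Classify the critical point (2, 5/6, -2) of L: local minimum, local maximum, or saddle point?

local maximum

The Hessian is constant: H = [[-8, 0, -6], [0, -6, 0], [-6, 0, -8]].
Leading principal minors: Δ₁ = -8, Δ₂ = 48, Δ₃ = -168.
The minors alternate sign starting negative (−, +, −), so H is negative definite: a local maximum.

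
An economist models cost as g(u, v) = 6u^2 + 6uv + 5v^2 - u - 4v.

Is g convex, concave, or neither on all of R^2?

convex

g is quadratic, so its Hessian is the constant matrix H = [[12, 6], [6, 10]].
det(H) = 84, tr(H) = 22.
det(H) > 0 and tr(H) > 0, so H is positive definite everywhere: convex.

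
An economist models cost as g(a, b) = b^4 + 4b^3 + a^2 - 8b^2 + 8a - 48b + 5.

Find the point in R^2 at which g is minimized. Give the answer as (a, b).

g(a,b) separates as P(a) + Q(b) + 5, so its minimum is min P + min Q + 5.
P'(a) = 2a + 8 vanishes at a ∈ {-4}; Q'(b) = 4(b - 2)(b + 2)(b + 3) vanishes at b ∈ {-3, -2, 2}.
Local minima of P (where P''>0): P(-4)=-16. Local minima of Q: Q(-3)=45, Q(2)=-80.
So the global minimum of g is P(-4) + Q(2) + 5 = -16 − 80 + 5 = -91, attained at (-4, 2).

(-4, 2)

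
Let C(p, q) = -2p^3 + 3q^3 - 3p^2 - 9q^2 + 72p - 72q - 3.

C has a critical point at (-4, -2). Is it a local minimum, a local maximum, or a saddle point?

saddle point

The mixed partial ∂²C/∂p∂q is 0, so the Hessian at any point is diag(C_pp, C_qq) = diag(-6(2p + 1), 18(q - 1)).
At (-4, -2): H = diag(42, -54).
The eigenvalues have opposite signs, so H is indefinite: a saddle point.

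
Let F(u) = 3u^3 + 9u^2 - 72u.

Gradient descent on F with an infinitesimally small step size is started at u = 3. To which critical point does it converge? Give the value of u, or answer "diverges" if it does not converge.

F'(u) = 9(u - 2)(u + 4), so F'(3) = 63.
Gradient descent moves in the -F' direction, i.e. u is decreasing.
The nearest critical point in that direction is u = 2, where F'' = 54 > 0 (a local minimum). The iterate converges there.

2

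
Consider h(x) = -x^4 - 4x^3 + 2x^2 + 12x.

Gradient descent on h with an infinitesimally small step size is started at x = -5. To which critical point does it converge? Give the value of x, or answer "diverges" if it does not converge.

h'(x) = -4(x - 1)(x + 1)(x + 3), so h'(-5) = 192.
Gradient descent moves in the -h' direction, i.e. x is decreasing.
There is no critical point below x=-5, and h' keeps the same sign, so the iterate runs off to −∞.

diverges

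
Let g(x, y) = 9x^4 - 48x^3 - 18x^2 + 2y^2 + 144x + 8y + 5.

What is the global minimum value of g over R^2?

-483

g(x,y) separates as P(x) + Q(y) + 5, so its minimum is min P + min Q + 5.
P'(x) = 36(x - 4)(x - 1)(x + 1) vanishes at x ∈ {-1, 1, 4}; Q'(y) = 4y + 8 vanishes at y ∈ {-2}.
Local minima of P (where P''>0): P(-1)=-105, P(4)=-480. Local minima of Q: Q(-2)=-8.
So the global minimum of g is P(4) + Q(-2) + 5 = -480 − 8 + 5 = -483, attained at (4, -2).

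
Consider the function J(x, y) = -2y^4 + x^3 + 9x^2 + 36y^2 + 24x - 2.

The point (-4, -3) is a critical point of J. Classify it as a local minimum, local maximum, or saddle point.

local maximum

The mixed partial ∂²J/∂x∂y is 0, so the Hessian at any point is diag(J_xx, J_yy) = diag(6(x + 3), 24(-y^2 + 3)).
At (-4, -3): H = diag(-6, -144).
Both eigenvalues are negative, so H is negative definite: a local maximum.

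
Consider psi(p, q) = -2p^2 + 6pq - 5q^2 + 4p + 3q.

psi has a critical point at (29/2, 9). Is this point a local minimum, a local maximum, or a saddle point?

The Hessian of psi is constant: H = [[-4, 6], [6, -10]].
det(H) = (-4)·(-10) − 6² = 4.
det(H) > 0 and tr(H) = -14 < 0, so H is negative definite and the point is a local maximum.

local maximum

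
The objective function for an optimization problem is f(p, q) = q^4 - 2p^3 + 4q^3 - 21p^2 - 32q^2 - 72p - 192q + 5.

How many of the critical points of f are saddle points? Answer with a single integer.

f separates as a function of p plus a function of q, so ∇f=0 decouples.
∂f/∂p = -6(p + 3)(p + 4) = 0 at p ∈ {-4, -3}; ∂f/∂q = 4(q - 4)(q + 3)(q + 4) = 0 at q ∈ {-4, -3, 4}.
The Hessian is diagonal: diag(f_pp, f_qq). Second derivatives: f_pp(-4)=6, f_pp(-3)=-6; f_qq(-4)=32, f_qq(-3)=-28, f_qq(4)=224.
Saddle points occur where the two diagonal entries have opposite signs: (-4, -3), (-3, -4), (-3, 4). Count: 3.

3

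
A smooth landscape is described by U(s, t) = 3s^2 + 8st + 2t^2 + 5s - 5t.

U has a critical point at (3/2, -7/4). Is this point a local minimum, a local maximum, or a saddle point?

The Hessian of U is constant: H = [[6, 8], [8, 4]].
det(H) = 6·4 − 8² = -40.
Since det(H) < 0, H is indefinite and the critical point is a saddle point.

saddle point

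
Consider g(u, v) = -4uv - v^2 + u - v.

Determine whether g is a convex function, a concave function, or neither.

neither

g is quadratic, so its Hessian is the constant matrix H = [[0, -4], [-4, -2]].
det(H) = -16, tr(H) = -2.
det(H) < 0, so H is indefinite: neither convex nor concave.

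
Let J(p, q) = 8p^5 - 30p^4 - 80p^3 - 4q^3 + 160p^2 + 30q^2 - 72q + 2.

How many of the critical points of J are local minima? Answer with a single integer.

J separates as a function of p plus a function of q, so ∇J=0 decouples.
∂J/∂p = 40p(p - 4)(p - 1)(p + 2) = 0 at p ∈ {-2, 0, 1, 4}; ∂J/∂q = -12(q - 3)(q - 2) = 0 at q ∈ {2, 3}.
The Hessian is diagonal: diag(J_pp, J_qq). Second derivatives: J_pp(-2)=-1440, J_pp(0)=320, J_pp(1)=-360, J_pp(4)=2880; J_qq(2)=12, J_qq(3)=-12.
Local minima occur where both diagonal entries positive: (0, 2), (4, 2). Count: 2.

2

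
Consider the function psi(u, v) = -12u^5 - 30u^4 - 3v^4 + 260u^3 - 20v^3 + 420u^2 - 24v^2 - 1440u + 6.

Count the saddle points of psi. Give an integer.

psi separates as a function of u plus a function of v, so ∇psi=0 decouples.
∂psi/∂u = -60(u - 3)(u - 1)(u + 2)(u + 4) = 0 at u ∈ {-4, -2, 1, 3}; ∂psi/∂v = -12v(v + 1)(v + 4) = 0 at v ∈ {-4, -1, 0}.
The Hessian is diagonal: diag(psi_uu, psi_vv). Second derivatives: psi_uu(-4)=4200, psi_uu(-2)=-1800, psi_uu(1)=1800, psi_uu(3)=-4200; psi_vv(-4)=-144, psi_vv(-1)=36, psi_vv(0)=-48.
Saddle points occur where the two diagonal entries have opposite signs: (-4, -4), (-4, 0), (-2, -1), (1, -4), (1, 0), (3, -1). Count: 6.

6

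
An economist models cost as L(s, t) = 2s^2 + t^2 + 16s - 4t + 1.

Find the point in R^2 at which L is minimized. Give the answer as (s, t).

L(s,t) separates as P(s) + Q(t) + 1, so its minimum is min P + min Q + 1.
P'(s) = 4s + 16 vanishes at s ∈ {-4}; Q'(t) = 2(t - 2) vanishes at t ∈ {2}.
Local minima of P (where P''>0): P(-4)=-32. Local minima of Q: Q(2)=-4.
So the global minimum of L is P(-4) + Q(2) + 1 = -32 − 4 + 1 = -35, attained at (-4, 2).

(-4, 2)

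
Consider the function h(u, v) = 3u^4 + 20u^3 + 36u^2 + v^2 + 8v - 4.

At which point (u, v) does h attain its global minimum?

(0, -4)

h(u,v) separates as P(u) + Q(v) − 4, so its minimum is min P + min Q − 4.
P'(u) = 12u(u + 2)(u + 3) vanishes at u ∈ {-3, -2, 0}; Q'(v) = 2v + 8 vanishes at v ∈ {-4}.
Local minima of P (where P''>0): P(-3)=27, P(0)=0. Local minima of Q: Q(-4)=-16.
So the global minimum of h is P(0) + Q(-4) − 4 = 0 − 16 − 4 = -20, attained at (0, -4).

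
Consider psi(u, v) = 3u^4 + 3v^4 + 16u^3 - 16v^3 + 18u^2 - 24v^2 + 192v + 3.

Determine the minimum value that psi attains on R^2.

psi(u,v) separates as P(u) + Q(v) + 3, so its minimum is min P + min Q + 3.
P'(u) = 12u(u + 1)(u + 3) vanishes at u ∈ {-3, -1, 0}; Q'(v) = 12(v - 4)(v - 2)(v + 2) vanishes at v ∈ {-2, 2, 4}.
Local minima of P (where P''>0): P(-3)=-27, P(0)=0. Local minima of Q: Q(-2)=-304, Q(4)=128.
So the global minimum of psi is P(-3) + Q(-2) + 3 = -27 − 304 + 3 = -328, attained at (-3, -2).

-328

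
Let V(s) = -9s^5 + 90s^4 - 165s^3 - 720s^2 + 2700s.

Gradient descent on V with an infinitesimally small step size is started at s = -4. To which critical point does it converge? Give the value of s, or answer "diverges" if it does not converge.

-2

V'(s) = -45(s - 5)(s - 3)(s - 2)(s + 2), so V'(-4) = -34020.
Gradient descent moves in the -V' direction, i.e. s is increasing.
The nearest critical point in that direction is s = -2, where V'' = 6300 > 0 (a local minimum). The iterate converges there.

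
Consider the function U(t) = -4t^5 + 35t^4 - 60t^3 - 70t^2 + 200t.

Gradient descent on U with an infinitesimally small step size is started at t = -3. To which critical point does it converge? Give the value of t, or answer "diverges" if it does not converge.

-1

U'(t) = -20(t - 5)(t - 2)(t - 1)(t + 1), so U'(-3) = -6400.
Gradient descent moves in the -U' direction, i.e. t is increasing.
The nearest critical point in that direction is t = -1, where U'' = 720 > 0 (a local minimum). The iterate converges there.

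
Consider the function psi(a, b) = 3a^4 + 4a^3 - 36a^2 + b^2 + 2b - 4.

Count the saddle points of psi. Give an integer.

psi separates as a function of a plus a function of b, so ∇psi=0 decouples.
∂psi/∂a = 12a(a - 2)(a + 3) = 0 at a ∈ {-3, 0, 2}; ∂psi/∂b = 2(b + 1) = 0 at b ∈ {-1}.
The Hessian is diagonal: diag(psi_aa, psi_bb). Second derivatives: psi_aa(-3)=180, psi_aa(0)=-72, psi_aa(2)=120; psi_bb(-1)=2.
Saddle points occur where the two diagonal entries have opposite signs: (0, -1). Count: 1.

1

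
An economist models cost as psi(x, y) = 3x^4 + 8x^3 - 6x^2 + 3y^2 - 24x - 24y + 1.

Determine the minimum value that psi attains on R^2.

-66

psi(x,y) separates as P(x) + Q(y) + 1, so its minimum is min P + min Q + 1.
P'(x) = 12(x - 1)(x + 1)(x + 2) vanishes at x ∈ {-2, -1, 1}; Q'(y) = 6y - 24 vanishes at y ∈ {4}.
Local minima of P (where P''>0): P(-2)=8, P(1)=-19. Local minima of Q: Q(4)=-48.
So the global minimum of psi is P(1) + Q(4) + 1 = -19 − 48 + 1 = -66, attained at (1, 4).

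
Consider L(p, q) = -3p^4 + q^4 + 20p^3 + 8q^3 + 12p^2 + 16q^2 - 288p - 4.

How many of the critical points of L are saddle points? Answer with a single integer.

5

L separates as a function of p plus a function of q, so ∇L=0 decouples.
∂L/∂p = -12(p - 4)(p - 3)(p + 2) = 0 at p ∈ {-2, 3, 4}; ∂L/∂q = 4q(q + 2)(q + 4) = 0 at q ∈ {-4, -2, 0}.
The Hessian is diagonal: diag(L_pp, L_qq). Second derivatives: L_pp(-2)=-360, L_pp(3)=60, L_pp(4)=-72; L_qq(-4)=32, L_qq(-2)=-16, L_qq(0)=32.
Saddle points occur where the two diagonal entries have opposite signs: (-2, -4), (-2, 0), (3, -2), (4, -4), (4, 0). Count: 5.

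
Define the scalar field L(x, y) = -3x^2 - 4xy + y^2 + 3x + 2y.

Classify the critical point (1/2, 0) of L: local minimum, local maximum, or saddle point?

saddle point

The Hessian of L is constant: H = [[-6, -4], [-4, 2]].
det(H) = (-6)·2 − (-4)² = -28.
Since det(H) < 0, H is indefinite and the critical point is a saddle point.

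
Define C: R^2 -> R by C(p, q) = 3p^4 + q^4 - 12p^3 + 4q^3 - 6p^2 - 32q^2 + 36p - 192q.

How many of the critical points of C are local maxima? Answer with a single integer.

C separates as a function of p plus a function of q, so ∇C=0 decouples.
∂C/∂p = 12(p - 3)(p - 1)(p + 1) = 0 at p ∈ {-1, 1, 3}; ∂C/∂q = 4(q - 4)(q + 3)(q + 4) = 0 at q ∈ {-4, -3, 4}.
The Hessian is diagonal: diag(C_pp, C_qq). Second derivatives: C_pp(-1)=96, C_pp(1)=-48, C_pp(3)=96; C_qq(-4)=32, C_qq(-3)=-28, C_qq(4)=224.
Local maxima occur where both diagonal entries negative: (1, -3). Count: 1.

1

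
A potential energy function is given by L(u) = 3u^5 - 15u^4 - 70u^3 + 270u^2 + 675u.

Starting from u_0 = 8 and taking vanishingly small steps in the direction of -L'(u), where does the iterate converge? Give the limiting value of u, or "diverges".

5

L'(u) = 15(u - 5)(u - 3)(u + 1)(u + 3), so L'(8) = 22275.
Gradient descent moves in the -L' direction, i.e. u is decreasing.
The nearest critical point in that direction is u = 5, where L'' = 1440 > 0 (a local minimum). The iterate converges there.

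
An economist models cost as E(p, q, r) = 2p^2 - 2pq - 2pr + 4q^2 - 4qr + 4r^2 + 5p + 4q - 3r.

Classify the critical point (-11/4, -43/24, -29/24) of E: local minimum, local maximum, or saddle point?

local minimum

The Hessian is constant: H = [[4, -2, -2], [-2, 8, -4], [-2, -4, 8]].
Leading principal minors: Δ₁ = 4, Δ₂ = 28, Δ₃ = 96.
All leading minors are positive, so H is positive definite: a local minimum.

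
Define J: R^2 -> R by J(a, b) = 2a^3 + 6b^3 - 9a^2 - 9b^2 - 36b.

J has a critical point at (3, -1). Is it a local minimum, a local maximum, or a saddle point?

The mixed partial ∂²J/∂a∂b is 0, so the Hessian at any point is diag(J_aa, J_bb) = diag(6(2a - 3), 18(2b - 1)).
At (3, -1): H = diag(18, -54).
The eigenvalues have opposite signs, so H is indefinite: a saddle point.

saddle point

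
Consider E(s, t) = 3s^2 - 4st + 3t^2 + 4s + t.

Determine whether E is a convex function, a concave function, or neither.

E is quadratic, so its Hessian is the constant matrix H = [[6, -4], [-4, 6]].
det(H) = 20, tr(H) = 12.
det(H) > 0 and tr(H) > 0, so H is positive definite everywhere: convex.

convex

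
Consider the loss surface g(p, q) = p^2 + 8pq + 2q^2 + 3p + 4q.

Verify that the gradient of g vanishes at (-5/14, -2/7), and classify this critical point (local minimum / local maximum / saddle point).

∇g = (2p + 8q + 3, 8p + 4q + 4); substituting (-5/14, -2/7) gives ∇g = (0, 0), so (-5/14, -2/7) is indeed a critical point.
The Hessian of g is constant: H = [[2, 8], [8, 4]].
det(H) = 2·4 − 8² = -56.
Since det(H) < 0, H is indefinite and the critical point is a saddle point.

saddle point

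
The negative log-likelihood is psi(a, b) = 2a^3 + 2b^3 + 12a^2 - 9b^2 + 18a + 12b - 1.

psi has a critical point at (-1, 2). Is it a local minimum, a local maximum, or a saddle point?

The mixed partial ∂²psi/∂a∂b is 0, so the Hessian at any point is diag(psi_aa, psi_bb) = diag(12(a + 2), 6(2b - 3)).
At (-1, 2): H = diag(12, 6).
Both eigenvalues are positive, so H is positive definite: a local minimum.

local minimum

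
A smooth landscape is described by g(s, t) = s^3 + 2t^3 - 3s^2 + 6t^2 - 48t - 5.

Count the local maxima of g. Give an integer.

1

g separates as a function of s plus a function of t, so ∇g=0 decouples.
∂g/∂s = 3s(s - 2) = 0 at s ∈ {0, 2}; ∂g/∂t = 6(t - 2)(t + 4) = 0 at t ∈ {-4, 2}.
The Hessian is diagonal: diag(g_ss, g_tt). Second derivatives: g_ss(0)=-6, g_ss(2)=6; g_tt(-4)=-36, g_tt(2)=36.
Local maxima occur where both diagonal entries negative: (0, -4). Count: 1.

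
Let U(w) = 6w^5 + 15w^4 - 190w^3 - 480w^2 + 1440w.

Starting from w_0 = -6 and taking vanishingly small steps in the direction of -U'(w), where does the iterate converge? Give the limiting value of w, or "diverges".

diverges

U'(w) = 30(w - 4)(w - 1)(w + 3)(w + 4), so U'(-6) = 12600.
Gradient descent moves in the -U' direction, i.e. w is decreasing.
There is no critical point below w=-6, and U' keeps the same sign, so the iterate runs off to −∞.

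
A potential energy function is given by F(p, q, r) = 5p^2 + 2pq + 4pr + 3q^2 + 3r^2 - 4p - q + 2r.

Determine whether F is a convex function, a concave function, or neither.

convex

F is quadratic, so its Hessian is the constant matrix H = [[10, 2, 4], [2, 6, 0], [4, 0, 6]].
Leading principal minors: 10, 56, 240.
All positive ⇒ H ≻ 0 ⇒ convex.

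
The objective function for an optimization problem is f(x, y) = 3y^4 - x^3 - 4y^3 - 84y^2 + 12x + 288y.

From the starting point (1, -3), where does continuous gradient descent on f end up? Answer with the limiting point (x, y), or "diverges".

(-2, -4)

f is separable, so gradient descent decouples: x follows -∂f/∂x, y follows -∂f/∂y.
∂f/∂x = -3(x - 2)(x + 2); at x=1 this is 9, so x decreases.
∂f/∂y = 12(y - 3)(y - 2)(y + 4); at y=-3 this is 360, so y decreases.
x converges to its nearest critical value -2 (a local min of the x-part); y converges to -4. The iterate converges to (-2, -4).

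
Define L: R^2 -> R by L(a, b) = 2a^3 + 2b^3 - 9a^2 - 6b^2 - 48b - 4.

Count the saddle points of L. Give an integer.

L separates as a function of a plus a function of b, so ∇L=0 decouples.
∂L/∂a = 6a(a - 3) = 0 at a ∈ {0, 3}; ∂L/∂b = 6(b - 4)(b + 2) = 0 at b ∈ {-2, 4}.
The Hessian is diagonal: diag(L_aa, L_bb). Second derivatives: L_aa(0)=-18, L_aa(3)=18; L_bb(-2)=-36, L_bb(4)=36.
Saddle points occur where the two diagonal entries have opposite signs: (0, 4), (3, -2). Count: 2.

2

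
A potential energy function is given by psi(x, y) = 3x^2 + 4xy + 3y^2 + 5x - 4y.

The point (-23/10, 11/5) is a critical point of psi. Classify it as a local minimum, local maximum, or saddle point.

The Hessian of psi is constant: H = [[6, 4], [4, 6]].
det(H) = 6·6 − 4² = 20.
det(H) > 0 and tr(H) = 12 > 0, so H is positive definite and the point is a local minimum.

local minimum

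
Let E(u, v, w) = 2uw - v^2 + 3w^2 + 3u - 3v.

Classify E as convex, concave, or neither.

E is quadratic, so its Hessian is the constant matrix H = [[0, 0, 2], [0, -2, 0], [2, 0, 6]].
Leading principal minors: 0, 0, 8.
Neither pattern holds ⇒ H is indefinite ⇒ neither convex nor concave.

neither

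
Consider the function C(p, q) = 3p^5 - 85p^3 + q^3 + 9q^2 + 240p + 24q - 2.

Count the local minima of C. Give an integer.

C separates as a function of p plus a function of q, so ∇C=0 decouples.
∂C/∂p = 15(p - 4)(p - 1)(p + 1)(p + 4) = 0 at p ∈ {-4, -1, 1, 4}; ∂C/∂q = 3(q + 2)(q + 4) = 0 at q ∈ {-4, -2}.
The Hessian is diagonal: diag(C_pp, C_qq). Second derivatives: C_pp(-4)=-1800, C_pp(-1)=450, C_pp(1)=-450, C_pp(4)=1800; C_qq(-4)=-6, C_qq(-2)=6.
Local minima occur where both diagonal entries positive: (-1, -2), (4, -2). Count: 2.

2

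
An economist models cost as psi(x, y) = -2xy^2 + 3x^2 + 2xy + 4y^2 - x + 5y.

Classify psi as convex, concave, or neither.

neither

The term -2xy^2 is cubic, so the Hessian is not constant.
∂²psi/∂y² = -4x + 8, which takes both signs as x varies (negative for sufficiently large x). A diagonal entry of the Hessian changing sign means the Hessian is neither positive- nor negative-semidefinite on all of R^2.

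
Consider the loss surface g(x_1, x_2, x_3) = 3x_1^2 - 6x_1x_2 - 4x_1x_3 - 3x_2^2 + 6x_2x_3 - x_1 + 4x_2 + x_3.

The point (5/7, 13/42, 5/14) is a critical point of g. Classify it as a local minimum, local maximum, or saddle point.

saddle point

The Hessian is constant: H = [[6, -6, -4], [-6, -6, 6], [-4, 6, 0]].
Leading principal minors: Δ₁ = 6, Δ₂ = -72, Δ₃ = 168.
The minors fit neither the all-positive nor the alternating-sign pattern, so H is indefinite: a saddle point.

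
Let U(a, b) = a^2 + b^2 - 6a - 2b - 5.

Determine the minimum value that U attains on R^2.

U(a,b) separates as P(a) + Q(b) − 5, so its minimum is min P + min Q − 5.
P'(a) = 2a - 6 vanishes at a ∈ {3}; Q'(b) = 2b - 2 vanishes at b ∈ {1}.
Local minima of P (where P''>0): P(3)=-9. Local minima of Q: Q(1)=-1.
So the global minimum of U is P(3) + Q(1) − 5 = -9 − 1 − 5 = -15, attained at (3, 1).

-15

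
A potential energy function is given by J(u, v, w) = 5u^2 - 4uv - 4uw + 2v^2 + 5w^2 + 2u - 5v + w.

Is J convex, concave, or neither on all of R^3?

convex

J is quadratic, so its Hessian is the constant matrix H = [[10, -4, -4], [-4, 4, 0], [-4, 0, 10]].
Leading principal minors: 10, 24, 176.
All positive ⇒ H ≻ 0 ⇒ convex.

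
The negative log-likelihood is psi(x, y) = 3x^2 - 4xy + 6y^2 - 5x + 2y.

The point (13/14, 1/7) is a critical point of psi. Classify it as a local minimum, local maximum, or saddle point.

local minimum

The Hessian of psi is constant: H = [[6, -4], [-4, 12]].
det(H) = 6·12 − (-4)² = 56.
det(H) > 0 and tr(H) = 18 > 0, so H is positive definite and the point is a local minimum.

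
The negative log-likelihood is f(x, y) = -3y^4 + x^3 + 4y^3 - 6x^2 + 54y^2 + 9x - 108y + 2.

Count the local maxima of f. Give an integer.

f separates as a function of x plus a function of y, so ∇f=0 decouples.
∂f/∂x = 3(x - 3)(x - 1) = 0 at x ∈ {1, 3}; ∂f/∂y = -12(y - 3)(y - 1)(y + 3) = 0 at y ∈ {-3, 1, 3}.
The Hessian is diagonal: diag(f_xx, f_yy). Second derivatives: f_xx(1)=-6, f_xx(3)=6; f_yy(-3)=-288, f_yy(1)=96, f_yy(3)=-144.
Local maxima occur where both diagonal entries negative: (1, -3), (1, 3). Count: 2.

2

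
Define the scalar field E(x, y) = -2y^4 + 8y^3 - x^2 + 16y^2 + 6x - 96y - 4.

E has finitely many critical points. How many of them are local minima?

E separates as a function of x plus a function of y, so ∇E=0 decouples.
∂E/∂x = -2(x - 3) = 0 at x ∈ {3}; ∂E/∂y = -8(y - 3)(y - 2)(y + 2) = 0 at y ∈ {-2, 2, 3}.
The Hessian is diagonal: diag(E_xx, E_yy). Second derivatives: E_xx(3)=-2; E_yy(-2)=-160, E_yy(2)=32, E_yy(3)=-40.
Local minima occur where both diagonal entries positive: none. Count: 0.

0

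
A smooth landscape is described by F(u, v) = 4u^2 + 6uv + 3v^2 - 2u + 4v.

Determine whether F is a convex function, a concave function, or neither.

F is quadratic, so its Hessian is the constant matrix H = [[8, 6], [6, 6]].
det(H) = 12, tr(H) = 14.
det(H) > 0 and tr(H) > 0, so H is positive definite everywhere: convex.

convex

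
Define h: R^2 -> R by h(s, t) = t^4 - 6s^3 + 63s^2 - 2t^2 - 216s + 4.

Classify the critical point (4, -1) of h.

saddle point

The mixed partial ∂²h/∂s∂t is 0, so the Hessian at any point is diag(h_ss, h_tt) = diag(18(-2s + 7), 4(3t^2 - 1)).
At (4, -1): H = diag(-18, 8).
The eigenvalues have opposite signs, so H is indefinite: a saddle point.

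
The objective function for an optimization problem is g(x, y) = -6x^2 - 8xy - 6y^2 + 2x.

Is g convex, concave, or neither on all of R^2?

g is quadratic, so its Hessian is the constant matrix H = [[-12, -8], [-8, -12]].
det(H) = 80, tr(H) = -24.
det(H) > 0 and tr(H) < 0, so H is negative definite everywhere: concave.

concave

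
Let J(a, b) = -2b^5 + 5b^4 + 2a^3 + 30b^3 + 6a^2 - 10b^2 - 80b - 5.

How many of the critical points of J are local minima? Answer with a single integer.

2

J separates as a function of a plus a function of b, so ∇J=0 decouples.
∂J/∂a = 6a(a + 2) = 0 at a ∈ {-2, 0}; ∂J/∂b = -10(b - 4)(b - 1)(b + 1)(b + 2) = 0 at b ∈ {-2, -1, 1, 4}.
The Hessian is diagonal: diag(J_aa, J_bb). Second derivatives: J_aa(-2)=-12, J_aa(0)=12; J_bb(-2)=180, J_bb(-1)=-100, J_bb(1)=180, J_bb(4)=-900.
Local minima occur where both diagonal entries positive: (0, -2), (0, 1). Count: 2.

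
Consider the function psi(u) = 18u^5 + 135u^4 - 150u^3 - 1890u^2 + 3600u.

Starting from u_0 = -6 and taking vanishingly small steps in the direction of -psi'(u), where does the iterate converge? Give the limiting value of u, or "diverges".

diverges

psi'(u) = 90(u - 2)(u - 1)(u + 4)(u + 5), so psi'(-6) = 10080.
Gradient descent moves in the -psi' direction, i.e. u is decreasing.
There is no critical point below u=-6, and psi' keeps the same sign, so the iterate runs off to −∞.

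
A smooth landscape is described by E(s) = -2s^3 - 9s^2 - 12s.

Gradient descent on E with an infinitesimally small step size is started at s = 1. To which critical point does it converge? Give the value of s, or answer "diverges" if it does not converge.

diverges

E'(s) = -6(s + 1)(s + 2), so E'(1) = -36.
Gradient descent moves in the -E' direction, i.e. s is increasing.
There is no critical point above s=1, and E' keeps the same sign, so the iterate runs off to +∞.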